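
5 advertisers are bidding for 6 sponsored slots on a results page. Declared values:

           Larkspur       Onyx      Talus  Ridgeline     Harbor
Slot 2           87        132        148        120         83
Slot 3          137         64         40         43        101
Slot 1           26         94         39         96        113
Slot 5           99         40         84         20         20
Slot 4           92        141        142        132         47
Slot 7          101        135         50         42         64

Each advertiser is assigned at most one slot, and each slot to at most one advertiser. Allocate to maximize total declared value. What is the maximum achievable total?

Treat this as an assignment problem: match each advertiser to one slot.
Optimal: Larkspur→Slot 3 ($137), Onyx→Slot 7 ($135), Talus→Slot 2 ($148), Ridgeline→Slot 4 ($132), Harbor→Slot 1 ($113) — total 137+135+148+132+113 = $665.
Max-entry greedy (repeatedly take the single best remaining cell) gives $581, worse by 84.
Next-best assignment: Larkspur→Slot 3, Onyx→Slot 7, Talus→Slot 4, Ridgeline→Slot 2, Harbor→Slot 1 = $647.

Max total: $665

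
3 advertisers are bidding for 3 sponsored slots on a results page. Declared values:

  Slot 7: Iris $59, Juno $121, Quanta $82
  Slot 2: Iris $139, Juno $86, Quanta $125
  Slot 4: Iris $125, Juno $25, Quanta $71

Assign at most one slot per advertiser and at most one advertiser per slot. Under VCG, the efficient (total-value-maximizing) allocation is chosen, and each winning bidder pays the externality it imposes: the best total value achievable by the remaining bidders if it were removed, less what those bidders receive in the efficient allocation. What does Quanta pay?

Quanta pays $14.

Efficient allocation: Iris→Slot 4 ($125), Juno→Slot 7 ($121), Quanta→Slot 2 ($125); total welfare W = $371.
Quanta receives Slot 2 at value $125, so the others get W − 125 = $246.
Without Quanta: best allocation of the remaining 2 bidders over all 3 slots is Iris→Slot 2 ($139), Juno→Slot 7 ($121), total $260.
VCG payment = (others' best without Quanta) − (others' welfare with Quanta) = 260 − 246 = $14.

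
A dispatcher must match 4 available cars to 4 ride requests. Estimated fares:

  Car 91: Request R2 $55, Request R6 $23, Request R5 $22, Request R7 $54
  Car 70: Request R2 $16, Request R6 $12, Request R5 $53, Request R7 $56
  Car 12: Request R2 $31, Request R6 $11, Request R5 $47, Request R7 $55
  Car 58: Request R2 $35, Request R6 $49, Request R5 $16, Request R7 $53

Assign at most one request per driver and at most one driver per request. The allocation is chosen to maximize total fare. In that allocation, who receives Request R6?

This is a one-to-one assignment (maximum-weight bipartite matching).
Optimal: Car 91→Request R2 ($55), Car 70→Request R5 ($53), Car 12→Request R7 ($55), Car 58→Request R6 ($49) — total 55+53+55+49 = $212.
Car 58's own top request is Request R7 ($53), but forcing Car 58→Request R7 and reassigning the rest optimally gives only $172 — worse by 40.

Car 58 receives Request R6.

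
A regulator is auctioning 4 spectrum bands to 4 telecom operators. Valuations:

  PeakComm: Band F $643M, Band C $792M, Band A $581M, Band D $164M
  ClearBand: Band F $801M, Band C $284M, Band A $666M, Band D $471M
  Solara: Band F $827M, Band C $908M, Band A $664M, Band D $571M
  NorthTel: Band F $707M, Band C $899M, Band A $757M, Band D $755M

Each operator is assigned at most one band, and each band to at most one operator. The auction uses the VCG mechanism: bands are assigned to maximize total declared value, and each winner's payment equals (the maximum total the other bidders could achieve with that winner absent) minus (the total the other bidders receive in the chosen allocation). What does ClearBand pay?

ClearBand pays $132M.

Efficient allocation: PeakComm→Band A ($581M), ClearBand→Band F ($801M), Solara→Band C ($908M), NorthTel→Band D ($755M); total welfare W = $3045M.
ClearBand receives Band F at value $801M, so the others get W − 801 = $2244M.
Without ClearBand: best allocation of the remaining 3 bidders over all 4 bands is PeakComm→Band C ($792M), Solara→Band F ($827M), NorthTel→Band A ($757M), total $2376M.
VCG payment = (others' best without ClearBand) − (others' welfare with ClearBand) = 2376 − 2244 = $132M.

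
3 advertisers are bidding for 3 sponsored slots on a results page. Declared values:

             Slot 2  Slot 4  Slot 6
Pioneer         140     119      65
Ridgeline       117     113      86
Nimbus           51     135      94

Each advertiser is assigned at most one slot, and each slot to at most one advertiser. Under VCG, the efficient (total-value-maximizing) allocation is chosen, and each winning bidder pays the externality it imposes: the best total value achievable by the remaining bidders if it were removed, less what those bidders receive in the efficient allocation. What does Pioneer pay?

Pioneer pays $31.

Efficient allocation: Pioneer→Slot 2 ($140), Ridgeline→Slot 6 ($86), Nimbus→Slot 4 ($135); total welfare W = $361.
Pioneer receives Slot 2 at value $140, so the others get W − 140 = $221.
Without Pioneer: best allocation of the remaining 2 bidders over all 3 slots is Ridgeline→Slot 2 ($117), Nimbus→Slot 4 ($135), total $252.
VCG payment = (others' best without Pioneer) − (others' welfare with Pioneer) = 252 − 221 = $31.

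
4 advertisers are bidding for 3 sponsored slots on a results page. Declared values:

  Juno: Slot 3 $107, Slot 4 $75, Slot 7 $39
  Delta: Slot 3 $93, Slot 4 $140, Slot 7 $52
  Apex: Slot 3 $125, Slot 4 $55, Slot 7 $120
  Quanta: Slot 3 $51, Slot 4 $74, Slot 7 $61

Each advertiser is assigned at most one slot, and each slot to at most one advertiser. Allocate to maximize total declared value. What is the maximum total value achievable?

Max total: $367

Optimal: Juno→Slot 3 ($107), Delta→Slot 4 ($140), Apex→Slot 7 ($120) — total 107+140+120 = $367.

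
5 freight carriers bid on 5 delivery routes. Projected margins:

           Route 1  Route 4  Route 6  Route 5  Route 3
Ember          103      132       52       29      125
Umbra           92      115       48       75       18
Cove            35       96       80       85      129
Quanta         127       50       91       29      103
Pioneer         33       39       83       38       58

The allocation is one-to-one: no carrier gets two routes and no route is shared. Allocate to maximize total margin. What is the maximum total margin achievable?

Optimal: Ember→Route 4 ($132k), Umbra→Route 5 ($75k), Cove→Route 3 ($129k), Quanta→Route 1 ($127k), Pioneer→Route 6 ($83k) — total 132+75+129+127+83 = $546k.
Row-greedy (each carrier in turn takes its best remaining route) gives $482k, worse by 64.
Next-best assignment: Ember→Route 3, Umbra→Route 4, Cove→Route 5, Quanta→Route 1, Pioneer→Route 6 = $535k.
Swapping Cove↔Pioneer (Cove→Route 6 $80k, Pioneer→Route 3 $58k) loses 74.
Every other assignment is strictly worse.

Maximum total: $546k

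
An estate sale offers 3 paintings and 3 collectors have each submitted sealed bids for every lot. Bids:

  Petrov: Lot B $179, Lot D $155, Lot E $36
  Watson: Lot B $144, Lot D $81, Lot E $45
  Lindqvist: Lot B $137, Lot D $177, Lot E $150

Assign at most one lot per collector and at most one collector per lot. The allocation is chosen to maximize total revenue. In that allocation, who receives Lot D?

Petrov receives Lot D.

Optimal: Petrov→Lot D ($155), Watson→Lot B ($144), Lindqvist→Lot E ($150) — total 155+144+150 = $449.
Max-entry greedy (repeatedly take the single best remaining cell) gives $401, worse by 48.
Every other assignment is strictly worse.
Petrov's own top lot is Lot B ($179), but forcing Petrov→Lot B and reassigning the rest optimally gives only $410 — worse by 39.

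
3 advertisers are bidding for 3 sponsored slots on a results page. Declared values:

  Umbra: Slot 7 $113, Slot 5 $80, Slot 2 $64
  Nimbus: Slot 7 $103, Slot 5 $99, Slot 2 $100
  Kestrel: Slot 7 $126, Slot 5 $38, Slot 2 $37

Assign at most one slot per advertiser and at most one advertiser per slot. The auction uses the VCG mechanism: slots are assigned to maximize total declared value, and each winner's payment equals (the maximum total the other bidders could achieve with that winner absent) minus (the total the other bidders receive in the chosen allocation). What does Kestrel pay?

Kestrel pays $33.

Efficient allocation: Umbra→Slot 5 ($80), Nimbus→Slot 2 ($100), Kestrel→Slot 7 ($126); total welfare W = $306.
Kestrel receives Slot 7 at value $126, so the others get W − 126 = $180.
Without Kestrel: best allocation of the remaining 2 bidders over all 3 slots is Umbra→Slot 7 ($113), Nimbus→Slot 2 ($100), total $213.
VCG payment = (others' best without Kestrel) − (others' welfare with Kestrel) = 213 − 180 = $33.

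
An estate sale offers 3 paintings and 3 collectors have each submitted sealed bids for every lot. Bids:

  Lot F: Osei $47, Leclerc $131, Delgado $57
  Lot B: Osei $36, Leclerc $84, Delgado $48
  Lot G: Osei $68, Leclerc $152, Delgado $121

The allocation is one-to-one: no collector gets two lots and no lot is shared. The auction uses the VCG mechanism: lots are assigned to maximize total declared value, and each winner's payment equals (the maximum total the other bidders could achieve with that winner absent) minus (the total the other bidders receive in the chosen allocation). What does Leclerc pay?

Efficient allocation: Osei→Lot B ($36), Leclerc→Lot F ($131), Delgado→Lot G ($121); total welfare W = $288.
Leclerc receives Lot F at value $131, so the others get W − 131 = $157.
Without Leclerc: best allocation of the remaining 2 bidders over all 3 lots is Osei→Lot F ($47), Delgado→Lot G ($121), total $168.
VCG payment = (others' best without Leclerc) − (others' welfare with Leclerc) = 168 − 157 = $11.

Leclerc pays $11.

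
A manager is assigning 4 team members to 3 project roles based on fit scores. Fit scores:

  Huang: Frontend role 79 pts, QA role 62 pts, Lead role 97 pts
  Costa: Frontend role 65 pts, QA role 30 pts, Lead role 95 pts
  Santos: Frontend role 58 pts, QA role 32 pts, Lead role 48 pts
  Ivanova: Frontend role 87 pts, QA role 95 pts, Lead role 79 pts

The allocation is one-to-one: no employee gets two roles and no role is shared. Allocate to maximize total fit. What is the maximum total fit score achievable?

Maximum total: 269 pts

Optimal: Huang→Frontend role (79 pts), Ivanova→QA role (95 pts), Costa→Lead role (95 pts) — total 79+95+95 = 269 pts.
Swapping Costa↔Ivanova (Costa→QA role 30 pts, Ivanova→Lead role 79 pts) loses 81.
No other one-to-one assignment exceeds 269 pts.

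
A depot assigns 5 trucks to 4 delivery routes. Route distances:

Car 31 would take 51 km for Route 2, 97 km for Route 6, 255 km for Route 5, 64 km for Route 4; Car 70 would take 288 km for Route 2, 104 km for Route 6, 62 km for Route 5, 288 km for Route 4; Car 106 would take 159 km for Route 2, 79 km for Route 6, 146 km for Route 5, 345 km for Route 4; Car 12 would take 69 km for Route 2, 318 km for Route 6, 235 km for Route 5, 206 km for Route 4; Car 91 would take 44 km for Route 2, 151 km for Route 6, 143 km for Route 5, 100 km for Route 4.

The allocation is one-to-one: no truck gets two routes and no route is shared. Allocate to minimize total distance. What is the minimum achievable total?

Optimal: Car 91→Route 2 (44 km), Car 106→Route 6 (79 km), Car 70→Route 5 (62 km), Car 31→Route 4 (64 km) — total 44+79+62+64 = 249 km.
Row-greedy (each truck in turn takes its cheapest remaining route) gives 398 km, worse by 149.
Swapping Car 70↔Car 91 (Car 70→Route 2 288 km, Car 91→Route 5 143 km) adds 325.
Every other assignment is strictly worse.

Minimum total: 249 km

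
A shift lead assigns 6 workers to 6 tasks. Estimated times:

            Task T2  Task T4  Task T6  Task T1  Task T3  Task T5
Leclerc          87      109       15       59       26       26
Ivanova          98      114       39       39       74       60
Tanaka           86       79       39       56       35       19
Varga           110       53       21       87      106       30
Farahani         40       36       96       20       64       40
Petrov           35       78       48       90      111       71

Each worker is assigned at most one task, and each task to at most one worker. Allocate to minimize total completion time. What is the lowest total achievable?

Minimum total: 176 min

Optimal: Leclerc→Task T3 (26 min), Ivanova→Task T1 (39 min), Tanaka→Task T5 (19 min), Varga→Task T6 (21 min), Farahani→Task T4 (36 min), Petrov→Task T2 (35 min) — total 26+39+19+21+36+35 = 176 min.
Row-greedy (each worker in turn takes its cheapest remaining task) gives 277 min, worse by 101.
Checked against all permutations: 176 min is optimal.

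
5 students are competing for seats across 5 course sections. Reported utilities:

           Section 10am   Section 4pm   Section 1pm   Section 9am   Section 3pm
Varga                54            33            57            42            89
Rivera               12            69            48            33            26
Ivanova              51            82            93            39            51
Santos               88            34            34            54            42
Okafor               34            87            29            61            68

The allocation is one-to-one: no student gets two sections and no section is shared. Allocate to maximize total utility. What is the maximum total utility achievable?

This is a one-to-one assignment (maximum-weight bipartite matching).
Optimal: Varga→Section 3pm (89 points), Rivera→Section 4pm (69 points), Ivanova→Section 1pm (93 points), Santos→Section 10am (88 points), Okafor→Section 9am (61 points) — total 89+69+93+88+61 = 400 points.
Max-entry greedy (repeatedly take the single best remaining cell) gives 390 points, worse by 10.
Next-best assignment: Varga→Section 3pm, Rivera→Section 9am, Ivanova→Section 1pm, Santos→Section 10am, Okafor→Section 4pm = 390 points.
Swapping Varga↔Santos (Varga→Section 10am 54 points, Santos→Section 3pm 42 points) loses 81.
No other one-to-one assignment exceeds 400 points.

Maximum total: 400 points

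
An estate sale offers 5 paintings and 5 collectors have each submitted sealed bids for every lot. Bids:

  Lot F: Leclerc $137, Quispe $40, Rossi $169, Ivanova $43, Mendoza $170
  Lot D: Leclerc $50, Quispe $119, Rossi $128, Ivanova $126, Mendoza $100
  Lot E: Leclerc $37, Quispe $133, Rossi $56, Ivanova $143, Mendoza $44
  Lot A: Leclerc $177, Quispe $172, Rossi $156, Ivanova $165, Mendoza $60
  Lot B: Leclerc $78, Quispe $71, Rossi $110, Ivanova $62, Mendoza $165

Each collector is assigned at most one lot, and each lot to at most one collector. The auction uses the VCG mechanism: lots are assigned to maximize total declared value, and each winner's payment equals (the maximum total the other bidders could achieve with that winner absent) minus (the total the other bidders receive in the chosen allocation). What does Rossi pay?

Efficient allocation: Leclerc→Lot A ($177), Quispe→Lot D ($119), Rossi→Lot F ($169), Ivanova→Lot E ($143), Mendoza→Lot B ($165); total welfare W = $773.
Rossi receives Lot F at value $169, so the others get W − 169 = $604.
Without Rossi: best allocation of the remaining 4 bidders over all 5 lots is Leclerc→Lot F ($137), Quispe→Lot A ($172), Ivanova→Lot E ($143), Mendoza→Lot B ($165), total $617.
VCG payment = (others' best without Rossi) − (others' welfare with Rossi) = 617 − 604 = $13.

Rossi pays $13.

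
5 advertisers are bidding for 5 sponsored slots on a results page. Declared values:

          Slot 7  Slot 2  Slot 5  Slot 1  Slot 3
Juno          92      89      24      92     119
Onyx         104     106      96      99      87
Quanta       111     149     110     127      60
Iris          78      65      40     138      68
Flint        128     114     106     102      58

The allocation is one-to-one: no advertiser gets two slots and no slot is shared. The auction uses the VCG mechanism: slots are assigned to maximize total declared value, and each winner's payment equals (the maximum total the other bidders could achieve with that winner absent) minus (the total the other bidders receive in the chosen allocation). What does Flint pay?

Flint pays $8.

Efficient allocation: Juno→Slot 3 ($119), Onyx→Slot 5 ($96), Quanta→Slot 2 ($149), Iris→Slot 1 ($138), Flint→Slot 7 ($128); total welfare W = $630.
Flint receives Slot 7 at value $128, so the others get W − 128 = $502.
Without Flint: best allocation of the remaining 4 bidders over all 5 slots is Juno→Slot 3 ($119), Onyx→Slot 7 ($104), Quanta→Slot 2 ($149), Iris→Slot 1 ($138), total $510.
VCG payment = (others' best without Flint) − (others' welfare with Flint) = 510 − 502 = $8.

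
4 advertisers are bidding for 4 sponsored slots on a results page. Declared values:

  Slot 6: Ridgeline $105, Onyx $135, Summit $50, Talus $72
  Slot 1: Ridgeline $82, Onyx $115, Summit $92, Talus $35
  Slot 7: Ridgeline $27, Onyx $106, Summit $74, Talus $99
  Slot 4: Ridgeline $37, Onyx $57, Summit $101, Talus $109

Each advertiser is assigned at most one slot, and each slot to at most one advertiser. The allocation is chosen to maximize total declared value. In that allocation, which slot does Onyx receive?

Optimal: Ridgeline→Slot 6 ($105), Onyx→Slot 1 ($115), Summit→Slot 4 ($101), Talus→Slot 7 ($99) — total 105+115+101+99 = $420.
Column-greedy (each slot in turn goes to its best remaining advertiser) gives $363, worse by 57.
Next-best assignment: Ridgeline→Slot 1, Onyx→Slot 6, Summit→Slot 4, Talus→Slot 7 = $417.
Onyx's own top slot is Slot 6 ($135), but forcing Onyx→Slot 6 and reassigning the rest optimally gives only $417 — worse by 3.

Onyx receives Slot 1.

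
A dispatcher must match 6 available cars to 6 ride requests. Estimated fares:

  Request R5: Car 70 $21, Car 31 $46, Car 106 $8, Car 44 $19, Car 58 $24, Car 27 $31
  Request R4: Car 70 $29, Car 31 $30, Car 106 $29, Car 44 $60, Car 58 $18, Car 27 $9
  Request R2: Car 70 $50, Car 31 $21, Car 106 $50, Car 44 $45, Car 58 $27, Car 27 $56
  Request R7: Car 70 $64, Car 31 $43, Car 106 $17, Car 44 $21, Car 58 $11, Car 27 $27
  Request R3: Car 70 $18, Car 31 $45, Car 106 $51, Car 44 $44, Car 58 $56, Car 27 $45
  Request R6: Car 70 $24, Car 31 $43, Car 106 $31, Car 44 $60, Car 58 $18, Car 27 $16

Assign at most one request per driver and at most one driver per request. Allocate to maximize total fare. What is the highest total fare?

Maximum total: $313

Optimal: Car 70→Request R7 ($64), Car 31→Request R5 ($46), Car 106→Request R6 ($31), Car 44→Request R4 ($60), Car 58→Request R3 ($56), Car 27→Request R2 ($56) — total 64+46+31+60+56+56 = $313.
Row-greedy (each driver in turn takes its best remaining request) gives $264, worse by 49.
Swapping Car 44↔Car 27 (Car 44→Request R2 $45, Car 27→Request R4 $9) loses 62.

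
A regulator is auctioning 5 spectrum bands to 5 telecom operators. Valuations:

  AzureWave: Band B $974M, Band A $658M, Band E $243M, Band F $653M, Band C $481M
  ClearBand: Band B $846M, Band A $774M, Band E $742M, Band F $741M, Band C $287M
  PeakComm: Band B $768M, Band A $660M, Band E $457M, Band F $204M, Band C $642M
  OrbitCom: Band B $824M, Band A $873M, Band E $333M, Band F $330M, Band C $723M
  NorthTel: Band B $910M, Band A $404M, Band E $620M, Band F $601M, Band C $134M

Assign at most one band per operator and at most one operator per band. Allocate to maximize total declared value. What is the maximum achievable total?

Max total: $3850M

Optimal: AzureWave→Band B ($974M), ClearBand→Band F ($741M), PeakComm→Band C ($642M), OrbitCom→Band A ($873M), NorthTel→Band E ($620M) — total 974+741+642+873+620 = $3850M.
Row-greedy (each operator in turn takes its best remaining band) gives $3324M, worse by 526.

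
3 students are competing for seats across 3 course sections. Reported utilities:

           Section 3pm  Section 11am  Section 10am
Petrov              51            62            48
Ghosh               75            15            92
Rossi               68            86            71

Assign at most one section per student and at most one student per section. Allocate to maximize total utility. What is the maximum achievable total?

This is a one-to-one assignment (maximum-weight bipartite matching).
Optimal: Petrov→Section 3pm (51 points), Ghosh→Section 10am (92 points), Rossi→Section 11am (86 points) — total 51+92+86 = 229 points.
Every other assignment is strictly worse.

Max total: 229 points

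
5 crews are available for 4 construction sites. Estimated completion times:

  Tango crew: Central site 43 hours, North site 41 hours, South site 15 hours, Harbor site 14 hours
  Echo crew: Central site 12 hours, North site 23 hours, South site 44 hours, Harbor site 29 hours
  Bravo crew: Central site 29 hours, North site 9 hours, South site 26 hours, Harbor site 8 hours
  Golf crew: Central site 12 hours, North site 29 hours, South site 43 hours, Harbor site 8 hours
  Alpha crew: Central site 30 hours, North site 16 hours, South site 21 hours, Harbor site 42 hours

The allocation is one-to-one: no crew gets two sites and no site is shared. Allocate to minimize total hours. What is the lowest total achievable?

Minimum total: 44 hours

This is a one-to-one assignment (minimum-cost bipartite matching).
Optimal: Echo crew→Central site (12 hours), Bravo crew→North site (9 hours), Tango crew→South site (15 hours), Golf crew→Harbor site (8 hours) — total 12+9+15+8 = 44 hours.
Row-greedy (each crew in turn takes its cheapest remaining site) gives 78 hours, worse by 34.
Next-best assignment: Echo crew→Central site, Bravo crew→North site, Alpha crew→South site, Golf crew→Harbor site = 50 hours.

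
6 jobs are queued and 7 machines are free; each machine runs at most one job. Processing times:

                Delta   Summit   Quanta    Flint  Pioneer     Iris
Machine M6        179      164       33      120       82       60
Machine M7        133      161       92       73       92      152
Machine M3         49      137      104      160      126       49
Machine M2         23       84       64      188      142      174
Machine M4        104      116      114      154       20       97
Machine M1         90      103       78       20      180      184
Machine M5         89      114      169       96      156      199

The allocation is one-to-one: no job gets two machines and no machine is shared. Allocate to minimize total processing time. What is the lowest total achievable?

Optimal: Delta→Machine M2 (23 min), Summit→Machine M5 (114 min), Quanta→Machine M6 (33 min), Flint→Machine M1 (20 min), Pioneer→Machine M4 (20 min), Iris→Machine M3 (49 min) — total 23+114+33+20+20+49 = 259 min.
Row-greedy (each job in turn takes its cheapest remaining machine) gives 301 min, worse by 42.
Checked against all permutations: 259 min is optimal.

Minimum total: 259 min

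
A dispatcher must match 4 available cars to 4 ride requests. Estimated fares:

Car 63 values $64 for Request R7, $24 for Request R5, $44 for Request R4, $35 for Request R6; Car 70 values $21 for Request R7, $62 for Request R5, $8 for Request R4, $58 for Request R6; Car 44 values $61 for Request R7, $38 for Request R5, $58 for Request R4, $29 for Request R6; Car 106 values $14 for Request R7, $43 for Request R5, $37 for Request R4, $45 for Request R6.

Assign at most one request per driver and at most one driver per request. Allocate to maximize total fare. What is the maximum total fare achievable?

Optimal: Car 63→Request R7 ($64), Car 70→Request R5 ($62), Car 44→Request R4 ($58), Car 106→Request R6 ($45) — total 64+62+58+45 = $229.
Next-best assignment: Car 63→Request R7, Car 70→Request R6, Car 44→Request R4, Car 106→Request R5 = $223.
No other one-to-one assignment exceeds $229.

Max total: $229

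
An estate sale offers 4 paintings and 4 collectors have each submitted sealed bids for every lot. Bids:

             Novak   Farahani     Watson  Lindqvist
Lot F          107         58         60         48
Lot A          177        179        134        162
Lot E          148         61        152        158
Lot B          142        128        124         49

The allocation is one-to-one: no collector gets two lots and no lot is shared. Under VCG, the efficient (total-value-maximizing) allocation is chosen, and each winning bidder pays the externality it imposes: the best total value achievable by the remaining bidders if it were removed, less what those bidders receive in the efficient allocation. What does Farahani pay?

Efficient allocation: Novak→Lot F ($107), Farahani→Lot A ($179), Watson→Lot B ($124), Lindqvist→Lot E ($158); total welfare W = $568.
Farahani receives Lot A at value $179, so the others get W − 179 = $389.
Without Farahani: best allocation of the remaining 3 bidders over all 4 lots is Novak→Lot A ($177), Watson→Lot B ($124), Lindqvist→Lot E ($158), total $459.
VCG payment = (others' best without Farahani) − (others' welfare with Farahani) = 459 − 389 = $70.

Farahani pays $70.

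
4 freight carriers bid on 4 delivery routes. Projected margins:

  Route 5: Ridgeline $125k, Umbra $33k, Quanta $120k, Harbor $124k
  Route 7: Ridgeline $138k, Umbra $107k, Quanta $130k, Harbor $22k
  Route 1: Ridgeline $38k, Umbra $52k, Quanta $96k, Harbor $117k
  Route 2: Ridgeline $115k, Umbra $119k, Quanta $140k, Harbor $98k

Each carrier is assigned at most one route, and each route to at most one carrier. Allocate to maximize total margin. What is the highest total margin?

Optimal: Ridgeline→Route 7 ($138k), Umbra→Route 2 ($119k), Quanta→Route 5 ($120k), Harbor→Route 1 ($117k) — total 138+119+120+117 = $494k.
Column-greedy (each route in turn goes to its best remaining carrier) gives $491k, worse by 3.
Swapping Ridgeline↔Quanta (Ridgeline→Route 5 $125k, Quanta→Route 7 $130k) loses 3.
No other one-to-one assignment exceeds $494k.

Maximum total: $494k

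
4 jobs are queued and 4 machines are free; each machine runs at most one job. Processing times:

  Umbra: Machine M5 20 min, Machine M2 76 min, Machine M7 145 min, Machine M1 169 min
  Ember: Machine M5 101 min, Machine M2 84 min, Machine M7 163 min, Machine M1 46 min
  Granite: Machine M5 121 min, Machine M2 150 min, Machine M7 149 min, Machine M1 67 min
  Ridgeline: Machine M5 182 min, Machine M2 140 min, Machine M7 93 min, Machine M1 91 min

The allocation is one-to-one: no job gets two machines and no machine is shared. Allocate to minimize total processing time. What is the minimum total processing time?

Minimum total: 264 min

Treat this as an assignment problem: match each job to one machine.
Optimal: Umbra→Machine M5 (20 min), Ember→Machine M2 (84 min), Granite→Machine M1 (67 min), Ridgeline→Machine M7 (93 min) — total 20+84+67+93 = 264 min.
Row-greedy (each job in turn takes its cheapest remaining machine) gives 355 min, worse by 91.
Next-best assignment: Umbra→Machine M5, Ember→Machine M1, Granite→Machine M2, Ridgeline→Machine M7 = 309 min.
Swapping Umbra↔Ember (Umbra→Machine M2 76 min, Ember→Machine M5 101 min) adds 73.
No other one-to-one assignment undercuts 264 min.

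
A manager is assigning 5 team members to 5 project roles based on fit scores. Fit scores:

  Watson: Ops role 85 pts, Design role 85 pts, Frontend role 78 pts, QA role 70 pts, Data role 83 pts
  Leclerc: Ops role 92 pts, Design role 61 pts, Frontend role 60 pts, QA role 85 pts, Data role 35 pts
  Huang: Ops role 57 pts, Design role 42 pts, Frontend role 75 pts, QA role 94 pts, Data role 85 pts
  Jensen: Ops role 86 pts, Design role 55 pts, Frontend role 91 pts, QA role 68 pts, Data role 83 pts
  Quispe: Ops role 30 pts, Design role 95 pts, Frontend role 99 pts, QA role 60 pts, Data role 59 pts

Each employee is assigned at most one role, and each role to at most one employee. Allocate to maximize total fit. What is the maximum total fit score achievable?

Max total: 455 pts

Optimal: Watson→Data role (83 pts), Leclerc→Ops role (92 pts), Huang→QA role (94 pts), Jensen→Frontend role (91 pts), Quispe→Design role (95 pts) — total 83+92+94+91+95 = 455 pts.
Row-greedy (each employee in turn takes its best remaining role) gives 441 pts, worse by 14.
Swapping Leclerc↔Huang (Leclerc→QA role 85 pts, Huang→Ops role 57 pts) loses 44.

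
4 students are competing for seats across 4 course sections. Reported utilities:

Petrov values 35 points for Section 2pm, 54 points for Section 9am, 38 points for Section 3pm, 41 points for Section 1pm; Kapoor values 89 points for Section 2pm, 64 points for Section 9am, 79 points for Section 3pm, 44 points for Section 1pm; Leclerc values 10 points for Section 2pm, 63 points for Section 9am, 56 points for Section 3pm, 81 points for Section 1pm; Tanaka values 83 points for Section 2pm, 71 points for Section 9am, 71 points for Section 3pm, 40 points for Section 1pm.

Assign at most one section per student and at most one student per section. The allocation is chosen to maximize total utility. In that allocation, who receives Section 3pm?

Kapoor receives Section 3pm.

This is a one-to-one assignment (maximum-weight bipartite matching).
Optimal: Petrov→Section 9am (54 points), Kapoor→Section 3pm (79 points), Leclerc→Section 1pm (81 points), Tanaka→Section 2pm (83 points) — total 54+79+81+83 = 297 points.
Row-greedy (each student in turn takes its best remaining section) gives 295 points, worse by 2.
Kapoor's own top section is Section 2pm (89 points), but forcing Kapoor→Section 2pm and reassigning the rest optimally gives only 295 points — worse by 2.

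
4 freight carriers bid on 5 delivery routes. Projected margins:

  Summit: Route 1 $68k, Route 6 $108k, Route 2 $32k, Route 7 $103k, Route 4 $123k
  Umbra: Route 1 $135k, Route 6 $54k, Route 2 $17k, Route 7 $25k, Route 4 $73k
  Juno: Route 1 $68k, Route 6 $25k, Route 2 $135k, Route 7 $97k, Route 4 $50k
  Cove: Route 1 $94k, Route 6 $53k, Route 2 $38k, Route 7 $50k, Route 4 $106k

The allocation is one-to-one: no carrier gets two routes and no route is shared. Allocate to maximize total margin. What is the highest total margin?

Optimal: Summit→Route 6 ($108k), Umbra→Route 1 ($135k), Juno→Route 2 ($135k), Cove→Route 4 ($106k) — total 108+135+135+106 = $484k.
Max-entry greedy (repeatedly take the single best remaining cell) gives $446k, worse by 38.
Next-best assignment: Summit→Route 7, Umbra→Route 1, Juno→Route 2, Cove→Route 4 = $479k.

Maximum total: $484k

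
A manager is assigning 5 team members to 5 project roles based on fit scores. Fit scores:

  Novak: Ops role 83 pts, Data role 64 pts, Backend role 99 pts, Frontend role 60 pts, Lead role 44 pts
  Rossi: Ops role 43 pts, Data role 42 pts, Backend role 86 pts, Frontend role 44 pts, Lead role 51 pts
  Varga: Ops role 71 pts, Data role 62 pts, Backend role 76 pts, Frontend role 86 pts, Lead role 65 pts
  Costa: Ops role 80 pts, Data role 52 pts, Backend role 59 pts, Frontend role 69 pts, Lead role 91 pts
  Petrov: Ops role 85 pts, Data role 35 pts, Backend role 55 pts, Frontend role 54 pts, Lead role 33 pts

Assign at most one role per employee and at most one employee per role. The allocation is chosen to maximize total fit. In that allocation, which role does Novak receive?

Novak receives Data role.

Optimal: Novak→Data role (64 pts), Rossi→Backend role (86 pts), Varga→Frontend role (86 pts), Costa→Lead role (91 pts), Petrov→Ops role (85 pts) — total 64+86+86+91+85 = 412 pts.
Row-greedy (each employee in turn takes its best remaining role) gives 351 pts, worse by 61.
Novak's own top role is Backend role (99 pts), but forcing Novak→Backend role and reassigning the rest optimally gives only 403 pts — worse by 9.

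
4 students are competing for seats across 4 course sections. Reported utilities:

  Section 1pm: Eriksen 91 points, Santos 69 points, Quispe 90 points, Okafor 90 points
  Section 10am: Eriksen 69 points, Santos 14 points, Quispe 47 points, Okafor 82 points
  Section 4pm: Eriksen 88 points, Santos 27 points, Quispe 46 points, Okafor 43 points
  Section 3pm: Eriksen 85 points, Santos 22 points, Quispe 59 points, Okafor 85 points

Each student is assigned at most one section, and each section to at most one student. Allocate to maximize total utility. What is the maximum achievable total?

This is a one-to-one assignment (maximum-weight bipartite matching).
Optimal: Eriksen→Section 4pm (88 points), Santos→Section 1pm (69 points), Quispe→Section 3pm (59 points), Okafor→Section 10am (82 points) — total 88+69+59+82 = 298 points.
Row-greedy (each student in turn takes its best remaining section) gives 259 points, worse by 39.
Every other assignment is strictly worse.

Maximum total: 298 points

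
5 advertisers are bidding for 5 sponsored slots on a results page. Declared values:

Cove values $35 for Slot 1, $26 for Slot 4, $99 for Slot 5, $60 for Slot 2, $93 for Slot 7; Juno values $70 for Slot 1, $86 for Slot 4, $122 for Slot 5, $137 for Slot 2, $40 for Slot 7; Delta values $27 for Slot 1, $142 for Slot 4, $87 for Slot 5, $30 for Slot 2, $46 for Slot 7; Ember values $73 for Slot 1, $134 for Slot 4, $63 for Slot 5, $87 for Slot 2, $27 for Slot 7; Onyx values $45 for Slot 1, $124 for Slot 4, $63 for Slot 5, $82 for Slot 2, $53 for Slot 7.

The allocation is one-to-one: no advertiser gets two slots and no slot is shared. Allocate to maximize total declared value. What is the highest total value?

Optimal: Cove→Slot 7 ($93), Juno→Slot 2 ($137), Delta→Slot 5 ($87), Ember→Slot 1 ($73), Onyx→Slot 4 ($124) — total 93+137+87+73+124 = $514.
Column-greedy (each slot in turn goes to its best remaining advertiser) gives $512, worse by 2.

Max total: $514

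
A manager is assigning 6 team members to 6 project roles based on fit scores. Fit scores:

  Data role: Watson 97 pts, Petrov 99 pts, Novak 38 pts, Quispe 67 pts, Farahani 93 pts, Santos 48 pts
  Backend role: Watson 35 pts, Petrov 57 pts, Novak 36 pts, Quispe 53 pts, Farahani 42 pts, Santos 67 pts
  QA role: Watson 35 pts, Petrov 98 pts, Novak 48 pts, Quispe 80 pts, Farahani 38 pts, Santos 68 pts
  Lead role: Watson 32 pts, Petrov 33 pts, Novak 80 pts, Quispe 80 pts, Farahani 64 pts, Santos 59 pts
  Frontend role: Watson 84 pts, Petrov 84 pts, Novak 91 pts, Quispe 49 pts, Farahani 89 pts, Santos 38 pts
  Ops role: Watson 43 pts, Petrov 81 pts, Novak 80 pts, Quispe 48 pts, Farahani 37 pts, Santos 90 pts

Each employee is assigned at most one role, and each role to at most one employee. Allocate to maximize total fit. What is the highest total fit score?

Treat this as an assignment problem: match each employee to one role.
Optimal: Watson→Data role (97 pts), Petrov→QA role (98 pts), Novak→Ops role (80 pts), Quispe→Lead role (80 pts), Farahani→Frontend role (89 pts), Santos→Backend role (67 pts) — total 97+98+80+80+89+67 = 511 pts.
Column-greedy (each role in turn goes to its best remaining employee) gives 458 pts, worse by 53.
Swapping Novak↔Quispe (Novak→Lead role 80 pts, Quispe→Ops role 48 pts) loses 32.
No other one-to-one assignment exceeds 511 pts.

Maximum total: 511 pts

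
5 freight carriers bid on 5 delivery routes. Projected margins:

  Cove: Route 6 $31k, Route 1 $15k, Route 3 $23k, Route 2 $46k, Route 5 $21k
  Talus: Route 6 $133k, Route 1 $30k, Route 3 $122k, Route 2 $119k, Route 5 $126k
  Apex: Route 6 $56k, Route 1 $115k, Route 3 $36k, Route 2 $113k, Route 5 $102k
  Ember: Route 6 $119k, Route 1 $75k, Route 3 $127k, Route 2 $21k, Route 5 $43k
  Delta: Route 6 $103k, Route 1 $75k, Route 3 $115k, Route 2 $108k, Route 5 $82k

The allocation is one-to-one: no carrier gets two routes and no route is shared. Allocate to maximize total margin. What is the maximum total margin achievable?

Maximum total: $521k

Optimal: Cove→Route 2 ($46k), Talus→Route 5 ($126k), Apex→Route 1 ($115k), Ember→Route 6 ($119k), Delta→Route 3 ($115k) — total 46+126+115+119+115 = $521k.
Column-greedy (each route in turn goes to its best remaining carrier) gives $504k, worse by 17.
Next-best assignment: Cove→Route 2, Talus→Route 5, Apex→Route 1, Ember→Route 3, Delta→Route 6 = $517k.
Swapping Talus↔Delta (Talus→Route 3 $122k, Delta→Route 5 $82k) loses 37.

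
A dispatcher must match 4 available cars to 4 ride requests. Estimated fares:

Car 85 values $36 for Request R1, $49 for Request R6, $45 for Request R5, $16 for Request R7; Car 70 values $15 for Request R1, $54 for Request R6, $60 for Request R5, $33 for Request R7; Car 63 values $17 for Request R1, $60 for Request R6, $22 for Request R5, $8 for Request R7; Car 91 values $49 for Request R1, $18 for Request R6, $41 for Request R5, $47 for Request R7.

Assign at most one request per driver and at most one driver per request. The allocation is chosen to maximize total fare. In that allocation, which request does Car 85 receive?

Optimal: Car 85→Request R1 ($36), Car 70→Request R5 ($60), Car 63→Request R6 ($60), Car 91→Request R7 ($47) — total 36+60+60+47 = $203.
Column-greedy (each request in turn goes to its best remaining driver) gives $185, worse by 18.
Next-best assignment: Car 85→Request R5, Car 70→Request R7, Car 63→Request R6, Car 91→Request R1 = $187.
Car 85's own top request is Request R6 ($49), but forcing Car 85→Request R6 and reassigning the rest optimally gives only $173 — worse by 30.

Car 85 receives Request R1.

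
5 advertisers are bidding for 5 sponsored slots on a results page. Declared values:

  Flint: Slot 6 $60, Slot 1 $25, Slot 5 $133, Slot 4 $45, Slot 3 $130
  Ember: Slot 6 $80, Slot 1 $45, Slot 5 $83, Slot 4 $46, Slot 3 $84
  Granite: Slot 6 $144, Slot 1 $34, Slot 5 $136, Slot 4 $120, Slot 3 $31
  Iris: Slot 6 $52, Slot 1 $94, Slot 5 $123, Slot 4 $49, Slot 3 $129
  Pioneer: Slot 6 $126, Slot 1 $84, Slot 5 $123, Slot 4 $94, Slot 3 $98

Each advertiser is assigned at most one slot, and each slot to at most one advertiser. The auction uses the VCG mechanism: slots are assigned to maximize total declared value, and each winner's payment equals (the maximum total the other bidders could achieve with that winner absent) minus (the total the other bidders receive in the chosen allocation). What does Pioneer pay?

Pioneer pays $31.

Efficient allocation: Flint→Slot 5 ($133), Ember→Slot 3 ($84), Granite→Slot 4 ($120), Iris→Slot 1 ($94), Pioneer→Slot 6 ($126); total welfare W = $557.
Pioneer receives Slot 6 at value $126, so the others get W − 126 = $431.
Without Pioneer: best allocation of the remaining 4 bidders over all 5 slots is Flint→Slot 5 ($133), Ember→Slot 6 ($80), Granite→Slot 4 ($120), Iris→Slot 3 ($129), total $462.
VCG payment = (others' best without Pioneer) − (others' welfare with Pioneer) = 462 − 431 = $31.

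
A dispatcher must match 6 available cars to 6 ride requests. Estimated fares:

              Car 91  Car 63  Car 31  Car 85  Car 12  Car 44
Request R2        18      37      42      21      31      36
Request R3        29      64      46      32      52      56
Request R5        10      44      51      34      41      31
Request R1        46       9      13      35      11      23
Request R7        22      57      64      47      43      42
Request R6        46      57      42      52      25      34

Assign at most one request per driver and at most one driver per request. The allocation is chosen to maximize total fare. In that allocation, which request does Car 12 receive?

Optimal: Car 91→Request R1 ($46), Car 63→Request R3 ($64), Car 31→Request R7 ($64), Car 85→Request R6 ($52), Car 12→Request R5 ($41), Car 44→Request R2 ($36) — total 46+64+64+52+41+36 = $303.
Column-greedy (each request in turn goes to its best remaining driver) gives $274, worse by 29.
Every other assignment is strictly worse.
Car 12's own top request is Request R3 ($52), but forcing Car 12→Request R3 and reassigning the rest optimally gives only $294 — worse by 9.

Car 12 receives Request R5.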